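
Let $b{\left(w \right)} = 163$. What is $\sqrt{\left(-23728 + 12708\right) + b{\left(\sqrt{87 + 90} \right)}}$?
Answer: $i \sqrt{10857} \approx 104.2 i$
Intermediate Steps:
$\sqrt{\left(-23728 + 12708\right) + b{\left(\sqrt{87 + 90} \right)}} = \sqrt{\left(-23728 + 12708\right) + 163} = \sqrt{-11020 + 163} = \sqrt{-10857} = i \sqrt{10857}$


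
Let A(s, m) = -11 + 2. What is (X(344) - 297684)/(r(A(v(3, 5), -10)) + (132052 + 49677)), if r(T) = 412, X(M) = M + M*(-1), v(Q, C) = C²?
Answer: -297684/182141 ≈ -1.6344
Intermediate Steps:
A(s, m) = -9
X(M) = 0 (X(M) = M - M = 0)
(X(344) - 297684)/(r(A(v(3, 5), -10)) + (132052 + 49677)) = (0 - 297684)/(412 + (132052 + 49677)) = -297684/(412 + 181729) = -297684/182141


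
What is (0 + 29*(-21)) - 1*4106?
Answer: -4715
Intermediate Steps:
(0 + 29*(-21)) - 1*4106 = (0 - 609) - 4106 = -609 - 4106 = -4715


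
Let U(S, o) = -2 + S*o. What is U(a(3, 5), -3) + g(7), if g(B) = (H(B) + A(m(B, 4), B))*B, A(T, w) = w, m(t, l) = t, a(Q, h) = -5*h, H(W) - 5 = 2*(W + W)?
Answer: 353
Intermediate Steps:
H(W) = 5 + 4*W (H(W) = 5 + 2*(W + W) = 5 + 2*(2*W) = 5 + 4*W)
g(B) = B*(5 + 5*B) (g(B) = ((5 + 4*B) + B)*B = (5 + 5*B)*B = B*(5 + 5*B))
U(a(3, 5), -3) + g(7) = (-2 - 5*5*(-3)) + 5*7*(1 + 7) = (-2 - 25*(-3)) + 5*7*8 = (-2 + 75) + 280 = 73 + 280 = 353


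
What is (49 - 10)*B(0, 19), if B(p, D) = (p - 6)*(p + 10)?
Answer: -2340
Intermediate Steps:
B(p, D) = (-6 + p)*(10 + p)
(49 - 10)*B(0, 19) = (49 - 10)*(-60 + 0**2 + 4*0) = 39*(-60 + 0 + 0) = 39*(-60) = -2340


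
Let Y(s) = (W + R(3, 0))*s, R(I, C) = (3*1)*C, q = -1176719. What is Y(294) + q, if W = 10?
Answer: -1173779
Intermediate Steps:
R(I, C) = 3*C
Y(s) = 10*s (Y(s) = (10 + 3*0)*s = (10 + 0)*s = 10*s)
Y(294) + q = 10*294 - 1176719 = 2940 - 1176719 = -1173779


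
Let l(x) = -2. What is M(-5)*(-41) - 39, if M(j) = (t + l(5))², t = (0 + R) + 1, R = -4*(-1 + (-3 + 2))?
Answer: -2048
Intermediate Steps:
R = 8 (R = -4*(-1 - 1) = -4*(-2) = 8)
t = 9 (t = (0 + 8) + 1 = 8 + 1 = 9)
M(j) = 49 (M(j) = (9 - 2)² = 7² = 49)
M(-5)*(-41) - 39 = 49*(-41) - 39 = -2009 - 39 = -2048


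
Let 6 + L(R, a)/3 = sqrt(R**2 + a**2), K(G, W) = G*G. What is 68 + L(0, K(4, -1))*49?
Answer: 1538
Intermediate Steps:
K(G, W) = G**2
L(R, a) = -18 + 3*sqrt(R**2 + a**2)
68 + L(0, K(4, -1))*49 = 68 + (-18 + 3*sqrt(0**2 + (4**2)**2))*49 = 68 + (-18 + 3*sqrt(0 + 16**2))*49 = 68 + (-18 + 3*sqrt(0 + 256))*49 = 68 + (-18 + 3*sqrt(256))*49 = 68 + (-18 + 3*16)*49 = 68 + (-18 + 48)*49 = 68 + 30*49 = 68 + 1470 = 1538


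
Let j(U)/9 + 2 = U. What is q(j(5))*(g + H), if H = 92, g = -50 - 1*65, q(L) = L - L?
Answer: 0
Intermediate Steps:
j(U) = -18 + 9*U
q(L) = 0
g = -115 (g = -50 - 65 = -115)
q(j(5))*(g + H) = 0*(-115 + 92) = 0*(-23) = 0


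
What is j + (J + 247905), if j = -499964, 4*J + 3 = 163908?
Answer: -844331/4 ≈ -2.1108e+5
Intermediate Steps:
J = 163905/4 (J = -¾ + (¼)*163908 = -¾ + 40977 = 163905/4 ≈ 40976.)
j + (J + 247905) = -499964 + (163905/4 + 247905) = -499964 + 1155525/4 = -844331/4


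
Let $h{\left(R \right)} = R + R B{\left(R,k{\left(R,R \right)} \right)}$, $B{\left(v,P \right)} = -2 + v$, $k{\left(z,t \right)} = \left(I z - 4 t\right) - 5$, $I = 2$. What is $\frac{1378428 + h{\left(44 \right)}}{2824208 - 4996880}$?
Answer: $- \frac{43135}{67896} \approx -0.63531$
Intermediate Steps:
$k{\left(z,t \right)} = -5 - 4 t + 2 z$ ($k{\left(z,t \right)} = \left(2 z - 4 t\right) - 5 = \left(- 4 t + 2 z\right) - 5 = -5 - 4 t + 2 z$)
$h{\left(R \right)} = R + R \left(-2 + R\right)$
$\frac{1378428 + h{\left(44 \right)}}{2824208 - 4996880} = \frac{1378428 + 44 \left(-1 + 44\right)}{2824208 - 4996880} = \frac{1378428 + 44 \cdot 43}{-2172672} = \left(1378428 + 1892\right) \left(- \frac{1}{2172672}\right) = 1380320 \left(- \frac{1}{2172672}\right) = - \frac{43135}{67896}$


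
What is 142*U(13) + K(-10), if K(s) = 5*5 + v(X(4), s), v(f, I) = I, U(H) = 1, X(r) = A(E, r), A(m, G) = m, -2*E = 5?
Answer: 157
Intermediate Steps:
E = -5/2 (E = -½*5 = -5/2 ≈ -2.5000)
X(r) = -5/2
K(s) = 25 + s (K(s) = 5*5 + s = 25 + s)
142*U(13) + K(-10) = 142*1 + (25 - 10) = 142 + 15 = 157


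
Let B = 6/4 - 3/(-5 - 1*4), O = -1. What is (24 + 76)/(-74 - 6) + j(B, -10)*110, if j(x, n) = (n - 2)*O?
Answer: 5275/4 ≈ 1318.8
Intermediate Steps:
B = 11/6 (B = 6*(¼) - 3/(-5 - 4) = 3/2 - 3/(-9) = 3/2 - 3*(-⅑) = 3/2 + ⅓ = 11/6 ≈ 1.8333)
j(x, n) = 2 - n (j(x, n) = (n - 2)*(-1) = (-2 + n)*(-1) = 2 - n)
(24 + 76)/(-74 - 6) + j(B, -10)*110 = (24 + 76)/(-74 - 6) + (2 - 1*(-10))*110 = 100/(-80) + (2 + 10)*110 = 100*(-1/80) + 12*110 = -5/4 + 1320 = 5275/4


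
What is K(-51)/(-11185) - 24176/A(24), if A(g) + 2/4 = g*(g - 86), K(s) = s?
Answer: 540968947/33297745 ≈ 16.246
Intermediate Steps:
A(g) = -½ + g*(-86 + g) (A(g) = -½ + g*(g - 86) = -½ + g*(-86 + g))
K(-51)/(-11185) - 24176/A(24) = -51/(-11185) - 24176/(-½ + 24² - 86*24) = -51*(-1/11185) - 24176/(-½ + 576 - 2064) = 51/11185 - 24176/(-2977/2) = 51/11185 - 24176*(-2/2977) = 51/11185 + 48352/2977 = 540968947/33297745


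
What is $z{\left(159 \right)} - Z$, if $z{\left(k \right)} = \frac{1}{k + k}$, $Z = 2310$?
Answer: $- \frac{734579}{318} \approx -2310.0$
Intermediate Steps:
$z{\left(k \right)} = \frac{1}{2 k}$
$z{\left(159 \right)} - Z = \frac{1}{2 \cdot 159} - 2310 = \frac{1}{2} \cdot \frac{1}{159} - 2310 = \frac{1}{318} - 2310 = - \frac{734579}{318}$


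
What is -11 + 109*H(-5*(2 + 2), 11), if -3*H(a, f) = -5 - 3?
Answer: 839/3 ≈ 279.67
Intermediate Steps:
H(a, f) = 8/3 (H(a, f) = -(-5 - 3)/3 = -⅓*(-8) = 8/3)
-11 + 109*H(-5*(2 + 2), 11) = -11 + 109*(8/3) = -11 + 872/3 = 839/3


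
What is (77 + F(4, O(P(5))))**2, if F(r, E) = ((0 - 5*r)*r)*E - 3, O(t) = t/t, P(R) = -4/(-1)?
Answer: 36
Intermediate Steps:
P(R) = 4 (P(R) = -4*(-1) = 4)
O(t) = 1
F(r, E) = -3 - 5*E*r**2 (F(r, E) = ((-5*r)*r)*E - 3 = (-5*r**2)*E - 3 = -5*E*r**2 - 3 = -3 - 5*E*r**2)
(77 + F(4, O(P(5))))**2 = (77 + (-3 - 5*1*4**2))**2 = (77 + (-3 - 5*1*16))**2 = (77 + (-3 - 80))**2 = (77 - 83)**2 = (-6)**2 = 36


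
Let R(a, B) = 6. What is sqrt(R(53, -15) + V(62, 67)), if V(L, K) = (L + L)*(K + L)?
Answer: 3*sqrt(1778) ≈ 126.50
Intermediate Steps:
V(L, K) = 2*L*(K + L) (V(L, K) = (2*L)*(K + L) = 2*L*(K + L))
sqrt(R(53, -15) + V(62, 67)) = sqrt(6 + 2*62*(67 + 62)) = sqrt(6 + 2*62*129) = sqrt(6 + 15996) = sqrt(16002) = 3*sqrt(1778)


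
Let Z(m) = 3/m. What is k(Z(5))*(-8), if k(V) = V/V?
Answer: -8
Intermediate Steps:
k(V) = 1
k(Z(5))*(-8) = 1*(-8) = -8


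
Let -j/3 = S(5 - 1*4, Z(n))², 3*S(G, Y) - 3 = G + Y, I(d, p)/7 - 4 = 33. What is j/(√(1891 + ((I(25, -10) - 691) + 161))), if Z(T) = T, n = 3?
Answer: -49*√5/270 ≈ -0.40581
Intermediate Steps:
I(d, p) = 259 (I(d, p) = 28 + 7*33 = 28 + 231 = 259)
S(G, Y) = 1 + G/3 + Y/3 (S(G, Y) = 1 + (G + Y)/3 = 1 + (G/3 + Y/3) = 1 + G/3 + Y/3)
j = -49/3 (j = -3*(1 + (5 - 1*4)/3 + (⅓)*3)² = -3*(1 + (5 - 4)/3 + 1)² = -3*(1 + (⅓)*1 + 1)² = -3*(1 + ⅓ + 1)² = -3*(7/3)² = -3*49/9 = -49/3 ≈ -16.333)
j/(√(1891 + ((I(25, -10) - 691) + 161))) = -49/(3*√(1891 + ((259 - 691) + 161))) = -49/(3*√(1891 + (-432 + 161))) = -49/(3*√(1891 - 271)) = -49*√5/90/3 = -49*√5/270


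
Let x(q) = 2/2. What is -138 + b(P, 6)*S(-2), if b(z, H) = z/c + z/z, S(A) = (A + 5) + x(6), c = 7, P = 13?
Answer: -886/7 ≈ -126.57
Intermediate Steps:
x(q) = 1 (x(q) = 2*(1/2) = 1)
S(A) = 6 + A (S(A) = (A + 5) + 1 = (5 + A) + 1 = 6 + A)
b(z, H) = 1 + z/7 (b(z, H) = z/7 + z/z = z*(1/7) + 1 = z/7 + 1 = 1 + z/7)
-138 + b(P, 6)*S(-2) = -138 + (1 + (1/7)*13)*(6 - 2) = -138 + (1 + 13/7)*4 = -138 + (20/7)*4 = -138 + 80/7 = -886/7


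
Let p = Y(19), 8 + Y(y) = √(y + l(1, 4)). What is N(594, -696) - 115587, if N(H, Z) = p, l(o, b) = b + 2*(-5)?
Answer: -115595 + √13 ≈ -1.1559e+5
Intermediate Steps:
l(o, b) = -10 + b (l(o, b) = b - 10 = -10 + b)
Y(y) = -8 + √(-6 + y) (Y(y) = -8 + √(y + (-10 + 4)) = -8 + √(y - 6) = -8 + √(-6 + y))
p = -8 + √13 (p = -8 + √(-6 + 19) = -8 + √13 ≈ -4.3944)
N(H, Z) = -8 + √13
N(594, -696) - 115587 = (-8 + √13) - 115587 = -115595 + √13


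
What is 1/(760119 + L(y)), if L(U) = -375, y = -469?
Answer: 1/759744 ≈ 1.3162e-6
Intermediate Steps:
1/(760119 + L(y)) = 1/(760119 - 375) = 1/759744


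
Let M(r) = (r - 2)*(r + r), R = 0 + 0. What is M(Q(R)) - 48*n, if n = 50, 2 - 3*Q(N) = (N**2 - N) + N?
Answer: -21616/9 ≈ -2401.8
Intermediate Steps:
R = 0
Q(N) = 2/3 - N**2/3 (Q(N) = 2/3 - ((N**2 - N) + N)/3 = 2/3 - N**2/3)
M(r) = 2*r*(-2 + r) (M(r) = (-2 + r)*(2*r) = 2*r*(-2 + r))
M(Q(R)) - 48*n = 2*(2/3 - 1/3*0**2)*(-2 + (2/3 - 1/3*0**2)) - 48*50 = 2*(2/3 - 1/3*0)*(-2 + (2/3 - 1/3*0)) - 2400 = 2*(2/3 + 0)*(-2 + (2/3 + 0)) - 2400 = 2*(2/3)*(-2 + 2/3) - 2400 = 2*(2/3)*(-4/3) - 2400 = -16/9 - 2400 = -21616/9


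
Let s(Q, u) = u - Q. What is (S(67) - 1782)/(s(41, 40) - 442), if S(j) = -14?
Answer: 1796/443 ≈ 4.0542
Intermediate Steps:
(S(67) - 1782)/(s(41, 40) - 442) = (-14 - 1782)/((40 - 1*41) - 442) = -1796/((40 - 41) - 442) = -1796/(-1 - 442) = -1796/(-443) = -1796*(-1/443) = 1796/443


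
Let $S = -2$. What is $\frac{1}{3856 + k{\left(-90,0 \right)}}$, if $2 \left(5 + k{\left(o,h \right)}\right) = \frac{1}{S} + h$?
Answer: $\frac{4}{15403} \approx 0.00025969$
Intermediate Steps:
$k{\left(o,h \right)} = - \frac{21}{4} + \frac{h}{2}$ ($k{\left(o,h \right)} = -5 + \frac{\frac{1}{-2} + h}{2} = -5 + \frac{- \frac{1}{2} + h}{2} = -5 + \left(- \frac{1}{4} + \frac{h}{2}\right) = - \frac{21}{4} + \frac{h}{2}$)
$\frac{1}{3856 + k{\left(-90,0 \right)}} = \frac{1}{3856 + \left(- \frac{21}{4} + \frac{1}{2} \cdot 0\right)} = \frac{1}{3856 + \left(- \frac{21}{4} + 0\right)} = \frac{1}{3856 - \frac{21}{4}} = \frac{1}{\frac{15403}{4}} = \frac{4}{15403}$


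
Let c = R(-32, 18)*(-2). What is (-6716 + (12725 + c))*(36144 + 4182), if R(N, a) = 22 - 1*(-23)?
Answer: 238689594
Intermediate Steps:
R(N, a) = 45 (R(N, a) = 22 + 23 = 45)
c = -90 (c = 45*(-2) = -90)
(-6716 + (12725 + c))*(36144 + 4182) = (-6716 + (12725 - 90))*(36144 + 4182) = (-6716 + 12635)*40326 = 5919*40326 = 238689594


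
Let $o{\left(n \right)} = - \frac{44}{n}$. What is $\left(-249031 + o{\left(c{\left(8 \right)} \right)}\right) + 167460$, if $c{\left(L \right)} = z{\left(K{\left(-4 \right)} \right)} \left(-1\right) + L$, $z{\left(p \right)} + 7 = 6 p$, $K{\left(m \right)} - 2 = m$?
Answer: $- \frac{2202461}{27} \approx -81573.0$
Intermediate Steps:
$K{\left(m \right)} = 2 + m$
$z{\left(p \right)} = -7 + 6 p$
$c{\left(L \right)} = 19 + L$ ($c{\left(L \right)} = \left(-7 + 6 \left(2 - 4\right)\right) \left(-1\right) + L = \left(-7 + 6 \left(-2\right)\right) \left(-1\right) + L = \left(-7 - 12\right) \left(-1\right) + L = \left(-19\right) \left(-1\right) + L = 19 + L$)
$\left(-249031 + o{\left(c{\left(8 \right)} \right)}\right) + 167460 = \left(-249031 - \frac{44}{19 + 8}\right) + 167460 = \left(-249031 - \frac{44}{27}\right) + 167460 = - \frac{6723881}{27} + 167460 = - \frac{2202461}{27}$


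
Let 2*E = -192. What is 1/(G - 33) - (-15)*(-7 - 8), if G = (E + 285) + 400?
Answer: -125099/556 ≈ -225.00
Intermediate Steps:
E = -96 (E = (½)*(-192) = -96)
G = 589 (G = (-96 + 285) + 400 = 189 + 400 = 589)
1/(G - 33) - (-15)*(-7 - 8) = 1/(589 - 33) - (-15)*(-7 - 8) = 1/556 - (-15)*(-15) = 1/556 - 1*225 = 1/556 - 225 = -125099/556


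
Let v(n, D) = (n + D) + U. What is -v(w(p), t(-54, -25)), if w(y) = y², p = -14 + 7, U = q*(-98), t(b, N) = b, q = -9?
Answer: -877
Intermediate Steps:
U = 882 (U = -9*(-98) = 882)
p = -7
v(n, D) = 882 + D + n (v(n, D) = (n + D) + 882 = (D + n) + 882 = 882 + D + n)
-v(w(p), t(-54, -25)) = -(882 - 54 + (-7)²) = -(882 - 54 + 49) = -1*877 = -877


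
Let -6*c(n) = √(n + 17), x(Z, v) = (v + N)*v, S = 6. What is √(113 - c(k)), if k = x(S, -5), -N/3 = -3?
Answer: √(4068 + 6*I*√3)/6 ≈ 10.63 + 0.013578*I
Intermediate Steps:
N = 9 (N = -3*(-3) = 9)
x(Z, v) = v*(9 + v) (x(Z, v) = (v + 9)*v = (9 + v)*v = v*(9 + v))
k = -20 (k = -5*(9 - 5) = -5*4 = -20)
c(n) = -√(17 + n)/6 (c(n) = -√(n + 17)/6 = -√(17 + n)/6)
√(113 - c(k)) = √(113 - (-1)*√(17 - 20)/6) = √(113 - (-1)*√(-3)/6) = √(113 - (-1)*I*√3/6) = √(113 + I*√3/6)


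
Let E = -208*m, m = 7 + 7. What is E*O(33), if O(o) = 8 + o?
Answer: -119392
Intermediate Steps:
m = 14
E = -2912 (E = -208*14 = -2912)
E*O(33) = -2912*(8 + 33) = -2912*41 = -119392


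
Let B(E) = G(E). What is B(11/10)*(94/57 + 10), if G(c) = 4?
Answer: 2656/57 ≈ 46.596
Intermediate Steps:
B(E) = 4
B(11/10)*(94/57 + 10) = 4*(94/57 + 10) = 4*(664/57) = 2656/57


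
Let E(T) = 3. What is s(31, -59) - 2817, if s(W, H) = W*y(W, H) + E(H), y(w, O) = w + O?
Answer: -3682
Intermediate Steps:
y(w, O) = O + w
s(W, H) = 3 + W*(H + W) (s(W, H) = W*(H + W) + 3 = 3 + W*(H + W))
s(31, -59) - 2817 = (3 + 31*(-59 + 31)) - 2817 = (3 + 31*(-28)) - 2817 = (3 - 868) - 2817 = -865 - 2817 = -3682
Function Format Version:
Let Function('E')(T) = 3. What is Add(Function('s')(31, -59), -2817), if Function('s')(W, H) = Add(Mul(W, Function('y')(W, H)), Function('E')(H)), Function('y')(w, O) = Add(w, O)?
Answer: -3682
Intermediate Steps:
Function('y')(w, O) = Add(O, w)
Function('s')(W, H) = Add(3, Mul(W, Add(H, W))) (Function('s')(W, H) = Add(Mul(W, Add(H, W)), 3) = Add(3, Mul(W, Add(H, W))))
Add(Function('s')(31, -59), -2817) = Add(Add(3, Mul(31, Add(-59, 31))), -2817) = Add(Add(3, Mul(31, -28)), -2817) = Add(Add(3, -868), -2817) = Add(-865, -2817) = -3682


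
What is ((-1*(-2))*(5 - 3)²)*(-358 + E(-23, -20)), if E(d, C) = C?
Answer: -3024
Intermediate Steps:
((-1*(-2))*(5 - 3)²)*(-358 + E(-23, -20)) = ((-1*(-2))*(5 - 3)²)*(-358 - 20) = (2*2²)*(-378) = (2*4)*(-378) = 8*(-378) = -3024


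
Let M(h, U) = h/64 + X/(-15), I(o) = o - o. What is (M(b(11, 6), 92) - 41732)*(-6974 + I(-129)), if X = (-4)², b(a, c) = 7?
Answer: 139701909193/480 ≈ 2.9105e+8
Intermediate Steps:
I(o) = 0
X = 16
M(h, U) = -16/15 + h/64 (M(h, U) = h/64 + 16/(-15) = h*(1/64) + 16*(-1/15) = h/64 - 16/15 = -16/15 + h/64)
(M(b(11, 6), 92) - 41732)*(-6974 + I(-129)) = ((-16/15 + (1/64)*7) - 41732)*(-6974 + 0) = ((-16/15 + 7/64) - 41732)*(-6974) = (-919/960 - 41732)*(-6974) = -40063639/960*(-6974) = 139701909193/480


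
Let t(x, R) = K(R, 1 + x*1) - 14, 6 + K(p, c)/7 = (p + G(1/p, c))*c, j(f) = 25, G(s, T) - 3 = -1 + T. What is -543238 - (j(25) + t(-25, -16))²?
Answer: -40903847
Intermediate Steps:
G(s, T) = 2 + T (G(s, T) = 3 + (-1 + T) = 2 + T)
K(p, c) = -42 + 7*c*(2 + c + p) (K(p, c) = -42 + 7*((p + (2 + c))*c) = -42 + 7*((2 + c + p)*c) = -42 + 7*(c*(2 + c + p)) = -42 + 7*c*(2 + c + p))
t(x, R) = -56 + 7*R*(1 + x) + 7*(1 + x)*(3 + x) (t(x, R) = (-42 + 7*(1 + x*1)*R + 7*(1 + x*1)*(2 + (1 + x*1))) - 14 = (-42 + 7*(1 + x)*R + 7*(1 + x)*(2 + (1 + x))) - 14 = (-42 + 7*R*(1 + x) + 7*(1 + x)*(3 + x)) - 14 = -56 + 7*R*(1 + x) + 7*(1 + x)*(3 + x))
-543238 - (j(25) + t(-25, -16))² = -543238 - (25 + (-56 + 7*(-16)*(1 - 25) + 7*(1 - 25)*(3 - 25)))² = -543238 - (25 + (-56 + 7*(-16)*(-24) + 7*(-24)*(-22)))² = -543238 - (25 + (-56 + 2688 + 3696))² = -543238 - (25 + 6328)² = -543238 - 1*6353² = -543238 - 1*40360609 = -543238 - 40360609 = -40903847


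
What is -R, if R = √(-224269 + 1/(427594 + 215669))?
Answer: -I*√92799661105461198/643263 ≈ -473.57*I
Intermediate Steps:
R = I*√92799661105461198/643263 (R = √(-224269 + 1/643263) = √(-144263949746/643263) = I*√92799661105461198/643263 ≈ 473.57*I)
-R = -I*√92799661105461198/643263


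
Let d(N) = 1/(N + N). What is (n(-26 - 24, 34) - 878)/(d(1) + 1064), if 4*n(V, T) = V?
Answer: -1781/2129 ≈ -0.83654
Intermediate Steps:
n(V, T) = V/4
d(N) = 1/(2*N)
(n(-26 - 24, 34) - 878)/(d(1) + 1064) = ((-26 - 24)/4 - 878)/((½)/1 + 1064) = ((¼)*(-50) - 878)/((½)*1 + 1064) = (-25/2 - 878)/(½ + 1064) = -1781/(2*2129/2) = -1781/2*2/2129 = -1781/2129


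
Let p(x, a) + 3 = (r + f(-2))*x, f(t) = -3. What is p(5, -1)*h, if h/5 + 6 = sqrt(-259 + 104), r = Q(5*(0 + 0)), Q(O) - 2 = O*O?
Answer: 240 - 40*I*sqrt(155) ≈ 240.0 - 498.0*I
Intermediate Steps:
Q(O) = 2 + O**2 (Q(O) = 2 + O*O = 2 + O**2)
r = 2 (r = 2 + (5*(0 + 0))**2 = 2 + (5*0)**2 = 2 + 0**2 = 2 + 0 = 2)
p(x, a) = -3 - x (p(x, a) = -3 + (2 - 3)*x = -3 - x)
h = -30 + 5*I*sqrt(155) (h = -30 + 5*sqrt(-259 + 104) = -30 + 5*sqrt(-155) = -30 + 5*(I*sqrt(155)) = -30 + 5*I*sqrt(155) ≈ -30.0 + 62.25*I)
p(5, -1)*h = (-3 - 1*5)*(-30 + 5*I*sqrt(155)) = (-3 - 5)*(-30 + 5*I*sqrt(155)) = -8*(-30 + 5*I*sqrt(155)) = 240 - 40*I*sqrt(155)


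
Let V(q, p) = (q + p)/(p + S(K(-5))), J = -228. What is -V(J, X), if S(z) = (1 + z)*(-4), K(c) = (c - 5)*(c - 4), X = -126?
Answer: -177/245 ≈ -0.72245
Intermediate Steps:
K(c) = (-5 + c)*(-4 + c)
S(z) = -4 - 4*z
V(q, p) = (p + q)/(-364 + p) (V(q, p) = (q + p)/(p + (-4 - 4*(20 + (-5)² - 9*(-5)))) = (p + q)/(p + (-4 - 4*(20 + 25 + 45))) = (p + q)/(p + (-4 - 4*90)) = (p + q)/(p + (-4 - 360)) = (p + q)/(p - 364) = (p + q)/(-364 + p))
-V(J, X) = -(-126 - 228)/(-364 - 126) = -(-354)/(-490) = -(-1)*(-354)/490 = -1*177/245 = -177/245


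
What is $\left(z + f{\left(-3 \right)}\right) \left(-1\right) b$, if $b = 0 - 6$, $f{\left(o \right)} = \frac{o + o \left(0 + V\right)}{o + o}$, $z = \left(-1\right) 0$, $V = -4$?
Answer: $-9$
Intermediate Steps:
$z = 0$
$f{\left(o \right)} = - \frac{3}{2}$ ($f{\left(o \right)} = \frac{o + o \left(0 - 4\right)}{o + o} = \frac{o + o \left(-4\right)}{2 o} = \left(o - 4 o\right) \frac{1}{2 o} = - 3 o \frac{1}{2 o} = - \frac{3}{2}$)
$b = -6$
$\left(z + f{\left(-3 \right)}\right) \left(-1\right) b = \left(0 - \frac{3}{2}\right) \left(-1\right) \left(-6\right) = \left(- \frac{3}{2}\right) \left(-1\right) \left(-6\right) = \frac{3}{2} \left(-6\right) = -9$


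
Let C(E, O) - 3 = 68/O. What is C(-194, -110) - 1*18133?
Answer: -997184/55 ≈ -18131.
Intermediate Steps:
C(E, O) = 3 + 68/O
C(-194, -110) - 1*18133 = (3 + 68/(-110)) - 1*18133 = (3 + 68*(-1/110)) - 18133 = (3 - 34/55) - 18133 = 131/55 - 18133 = -997184/55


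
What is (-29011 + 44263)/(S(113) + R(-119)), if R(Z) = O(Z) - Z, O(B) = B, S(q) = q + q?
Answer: 7626/113 ≈ 67.487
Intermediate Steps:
S(q) = 2*q
R(Z) = 0 (R(Z) = Z - Z = 0)
(-29011 + 44263)/(S(113) + R(-119)) = (-29011 + 44263)/(2*113 + 0) = 15252/(226 + 0) = 15252/226 = 15252*(1/226) = 7626/113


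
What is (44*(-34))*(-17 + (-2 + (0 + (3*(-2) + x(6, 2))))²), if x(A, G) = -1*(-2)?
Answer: -28424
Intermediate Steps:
x(A, G) = 2
(44*(-34))*(-17 + (-2 + (0 + (3*(-2) + x(6, 2))))²) = (44*(-34))*(-17 + (-2 + (0 + (3*(-2) + 2)))²) = -1496*(-17 + (-2 + (0 + (-6 + 2)))²) = -1496*(-17 + (-2 + (0 - 4))²) = -1496*(-17 + (-2 - 4)²) = -1496*(-17 + (-6)²) = -1496*(-17 + 36) = -1496*19 = -28424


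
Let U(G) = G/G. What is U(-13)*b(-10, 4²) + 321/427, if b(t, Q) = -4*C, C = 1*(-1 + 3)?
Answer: -3095/427 ≈ -7.2482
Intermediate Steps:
U(G) = 1
C = 2 (C = 1*2 = 2)
b(t, Q) = -8 (b(t, Q) = -4*2 = -8)
U(-13)*b(-10, 4²) + 321/427 = 1*(-8) + 321/427 = -8 + 321*(1/427) = -8 + 321/427 = -3095/427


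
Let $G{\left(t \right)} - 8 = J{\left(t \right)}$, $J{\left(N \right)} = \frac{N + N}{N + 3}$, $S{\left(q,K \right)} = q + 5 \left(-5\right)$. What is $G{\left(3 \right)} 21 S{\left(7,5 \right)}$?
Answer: $-3402$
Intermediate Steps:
$S{\left(q,K \right)} = -25 + q$ ($S{\left(q,K \right)} = q - 25 = -25 + q$)
$J{\left(N \right)} = \frac{2 N}{3 + N}$
$G{\left(t \right)} = 8 + \frac{2 t}{3 + t}$
$G{\left(3 \right)} 21 S{\left(7,5 \right)} = \frac{2 \left(12 + 5 \cdot 3\right)}{3 + 3} \cdot 21 \left(-25 + 7\right) = \frac{2 \left(12 + 15\right)}{6} \cdot 21 \left(-18\right) = 2 \cdot \frac{1}{6} \cdot 27 \cdot 21 \left(-18\right) = 9 \cdot 21 \left(-18\right) = 189 \left(-18\right) = -3402$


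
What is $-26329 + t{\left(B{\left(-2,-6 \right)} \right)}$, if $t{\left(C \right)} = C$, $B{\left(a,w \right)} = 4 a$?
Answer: $-26337$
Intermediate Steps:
$-26329 + t{\left(B{\left(-2,-6 \right)} \right)} = -26329 + 4 \left(-2\right) = -26329 - 8 = -26337$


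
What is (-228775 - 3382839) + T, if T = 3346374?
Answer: -265240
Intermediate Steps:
(-228775 - 3382839) + T = (-228775 - 3382839) + 3346374 = -3611614 + 3346374 = -265240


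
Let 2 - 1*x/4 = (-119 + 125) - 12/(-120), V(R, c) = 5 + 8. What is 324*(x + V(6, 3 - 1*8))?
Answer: -5508/5 ≈ -1101.6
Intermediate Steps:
V(R, c) = 13
x = -82/5 (x = 8 - 4*((-119 + 125) - 12/(-120)) = 8 - 4*(6 - 12*(-1/120)) = 8 - 4*(6 + ⅒) = 8 - 4*61/10 = 8 - 122/5 = -82/5 ≈ -16.400)
324*(x + V(6, 3 - 1*8)) = 324*(-82/5 + 13) = 324*(-17/5) = -5508/5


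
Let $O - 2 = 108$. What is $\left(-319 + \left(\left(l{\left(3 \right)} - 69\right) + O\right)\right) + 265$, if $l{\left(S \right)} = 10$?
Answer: $-3$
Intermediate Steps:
$O = 110$ ($O = 2 + 108 = 110$)
$\left(-319 + \left(\left(l{\left(3 \right)} - 69\right) + O\right)\right) + 265 = \left(-319 + \left(\left(10 - 69\right) + 110\right)\right) + 265 = \left(-319 + \left(-59 + 110\right)\right) + 265 = \left(-319 + 51\right) + 265 = -268 + 265 = -3$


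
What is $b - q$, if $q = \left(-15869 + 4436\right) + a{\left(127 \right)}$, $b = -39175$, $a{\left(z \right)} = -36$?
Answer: $-27706$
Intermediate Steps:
$q = -11469$ ($q = \left(-15869 + 4436\right) - 36 = -11433 - 36 = -11469$)
$b - q = -39175 - -11469 = -39175 + 11469 = -27706$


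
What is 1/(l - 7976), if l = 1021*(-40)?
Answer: -1/48816 ≈ -2.0485e-5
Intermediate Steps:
l = -40840
1/(l - 7976) = 1/(-40840 - 7976) = 1/(-48816) = -1/48816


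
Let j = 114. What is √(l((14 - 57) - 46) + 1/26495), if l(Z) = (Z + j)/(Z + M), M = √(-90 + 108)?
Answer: √(-17547267570 - 79485*√2)/(26495*√(89 - 3*√2)) ≈ 0.54307*I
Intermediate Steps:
M = 3*√2 (M = √18 = 3*√2 ≈ 4.2426)
l(Z) = (114 + Z)/(Z + 3*√2) (l(Z) = (Z + 114)/(Z + 3*√2) = (114 + Z)/(Z + 3*√2))
√(l((14 - 57) - 46) + 1/26495) = √((114 + ((14 - 57) - 46))/(((14 - 57) - 46) + 3*√2) + 1/26495) = √((114 + (-43 - 46))/((-43 - 46) + 3*√2) + 1/26495) = √((114 - 89)/(-89 + 3*√2) + 1/26495) = √(25/(-89 + 3*√2) + 1/26495) = √(1/26495 + 25/(-89 + 3*√2))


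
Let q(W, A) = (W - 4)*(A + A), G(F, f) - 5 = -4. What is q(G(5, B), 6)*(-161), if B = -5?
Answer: 5796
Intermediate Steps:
G(F, f) = 1 (G(F, f) = 5 - 4 = 1)
q(W, A) = 2*A*(-4 + W) (q(W, A) = (-4 + W)*(2*A) = 2*A*(-4 + W))
q(G(5, B), 6)*(-161) = (2*6*(-4 + 1))*(-161) = (2*6*(-3))*(-161) = -36*(-161) = 5796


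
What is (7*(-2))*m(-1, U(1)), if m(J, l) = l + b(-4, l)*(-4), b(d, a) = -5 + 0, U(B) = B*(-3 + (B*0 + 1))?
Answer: -252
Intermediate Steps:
U(B) = -2*B (U(B) = B*(-3 + (0 + 1)) = B*(-3 + 1) = B*(-2) = -2*B)
b(d, a) = -5
m(J, l) = 20 + l (m(J, l) = l - 5*(-4) = l + 20 = 20 + l)
(7*(-2))*m(-1, U(1)) = (7*(-2))*(20 - 2*1) = -14*(20 - 2) = -14*18 = -252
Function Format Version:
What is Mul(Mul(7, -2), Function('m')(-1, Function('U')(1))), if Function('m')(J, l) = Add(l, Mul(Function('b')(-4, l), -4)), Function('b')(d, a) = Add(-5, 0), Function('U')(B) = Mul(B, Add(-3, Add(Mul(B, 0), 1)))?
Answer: -252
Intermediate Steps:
Function('U')(B) = Mul(-2, B) (Function('U')(B) = Mul(B, Add(-3, Add(0, 1))) = Mul(B, Add(-3, 1)) = Mul(B, -2) = Mul(-2, B))
Function('b')(d, a) = -5
Function('m')(J, l) = Add(20, l) (Function('m')(J, l) = Add(l, Mul(-5, -4)) = Add(l, 20) = Add(20, l))
Mul(Mul(7, -2), Function('m')(-1, Function('U')(1))) = Mul(Mul(7, -2), Add(20, Mul(-2, 1))) = Mul(-14, Add(20, -2)) = Mul(-14, 18) = -252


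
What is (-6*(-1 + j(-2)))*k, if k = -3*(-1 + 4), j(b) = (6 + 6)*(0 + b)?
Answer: -1350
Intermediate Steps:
j(b) = 12*b
k = -9 (k = -3*3 = -9)
(-6*(-1 + j(-2)))*k = -6*(-1 + 12*(-2))*(-9) = -6*(-1 - 24)*(-9) = -6*(-25)*(-9) = 150*(-9) = -1350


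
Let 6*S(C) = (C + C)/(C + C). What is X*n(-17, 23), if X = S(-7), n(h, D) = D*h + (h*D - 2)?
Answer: -392/3 ≈ -130.67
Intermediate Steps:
n(h, D) = -2 + 2*D*h (n(h, D) = D*h + (D*h - 2) = D*h + (-2 + D*h) = -2 + 2*D*h)
S(C) = 1/6 (S(C) = ((C + C)/(C + C))/6 = ((2*C)/((2*C)))/6 = ((2*C)*(1/(2*C)))/6 = (1/6)*1 = 1/6)
X = 1/6 ≈ 0.16667
X*n(-17, 23) = (-2 + 2*23*(-17))/6 = (-2 - 782)/6 = (1/6)*(-784) = -392/3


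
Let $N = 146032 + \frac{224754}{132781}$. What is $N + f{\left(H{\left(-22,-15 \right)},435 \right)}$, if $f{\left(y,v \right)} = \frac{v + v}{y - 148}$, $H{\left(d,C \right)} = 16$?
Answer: $\frac{38779249197}{265562} \approx 1.4603 \cdot 10^{5}$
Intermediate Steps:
$N = \frac{19390499746}{132781}$ ($N = 146032 + 224754 \cdot \frac{1}{132781} = 146032 + \frac{224754}{132781} = \frac{19390499746}{132781} \approx 1.4603 \cdot 10^{5}$)
$f{\left(y,v \right)} = \frac{2 v}{-148 + y}$
$N + f{\left(H{\left(-22,-15 \right)},435 \right)} = \frac{19390499746}{132781} + 2 \cdot 435 \frac{1}{-148 + 16} = \frac{19390499746}{132781} + 2 \cdot 435 \frac{1}{-132} = \frac{19390499746}{132781} + 2 \cdot 435 \left(- \frac{1}{132}\right) = \frac{19390499746}{132781} - \frac{145}{22} = \frac{38779249197}{265562}$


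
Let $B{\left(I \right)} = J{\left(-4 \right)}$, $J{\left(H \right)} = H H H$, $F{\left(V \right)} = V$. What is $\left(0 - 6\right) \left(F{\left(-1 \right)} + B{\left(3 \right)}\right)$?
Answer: $390$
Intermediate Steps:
$J{\left(H \right)} = H^{3}$ ($J{\left(H \right)} = H^{2} H = H^{3}$)
$B{\left(I \right)} = -64$ ($B{\left(I \right)} = \left(-4\right)^{3} = -64$)
$\left(0 - 6\right) \left(F{\left(-1 \right)} + B{\left(3 \right)}\right) = \left(0 - 6\right) \left(-1 - 64\right) = \left(0 - 6\right) \left(-65\right) = \left(-6\right) \left(-65\right) = 390$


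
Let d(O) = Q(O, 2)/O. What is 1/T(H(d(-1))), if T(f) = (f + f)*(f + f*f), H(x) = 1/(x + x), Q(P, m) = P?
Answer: 4/3 ≈ 1.3333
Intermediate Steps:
d(O) = 1 (d(O) = O/O = 1)
H(x) = 1/(2*x)
T(f) = 2*f*(f + f²) (T(f) = (2*f)*(f + f²) = 2*f*(f + f²))
1/T(H(d(-1))) = 1/(2*((½)/1)²*(1 + (½)/1)) = 1/(2*((½)*1)²*(1 + (½)*1)) = 1/(2*(½)²*(1 + ½)) = 1/(2*(¼)*(3/2)) = 1/(¾) = 4/3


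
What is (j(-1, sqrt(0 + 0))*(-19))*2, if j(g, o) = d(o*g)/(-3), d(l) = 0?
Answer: 0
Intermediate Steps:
j(g, o) = 0 (j(g, o) = 0/(-3) = 0*(-1/3) = 0)
(j(-1, sqrt(0 + 0))*(-19))*2 = (0*(-19))*2 = 0*2 = 0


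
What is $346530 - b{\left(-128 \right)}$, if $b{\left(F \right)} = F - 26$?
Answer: $346684$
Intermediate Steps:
$b{\left(F \right)} = -26 + F$
$346530 - b{\left(-128 \right)} = 346530 - \left(-26 - 128\right) = 346530 - -154 = 346530 + 154 = 346684$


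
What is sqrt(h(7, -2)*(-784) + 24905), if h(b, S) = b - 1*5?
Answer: 3*sqrt(2593) ≈ 152.76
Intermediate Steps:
h(b, S) = -5 + b (h(b, S) = b - 5 = -5 + b)
sqrt(h(7, -2)*(-784) + 24905) = sqrt((-5 + 7)*(-784) + 24905) = sqrt(2*(-784) + 24905) = sqrt(-1568 + 24905) = sqrt(23337) = 3*sqrt(2593)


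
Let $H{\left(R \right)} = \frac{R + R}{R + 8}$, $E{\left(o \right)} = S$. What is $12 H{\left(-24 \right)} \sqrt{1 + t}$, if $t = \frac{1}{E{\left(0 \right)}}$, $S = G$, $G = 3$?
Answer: $24 \sqrt{3} \approx 41.569$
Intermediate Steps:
$S = 3$
$E{\left(o \right)} = 3$
$H{\left(R \right)} = \frac{2 R}{8 + R}$
$t = \frac{1}{3} \approx 0.33333$
$12 H{\left(-24 \right)} \sqrt{1 + t} = 12 \cdot 2 \left(-24\right) \frac{1}{8 - 24} \sqrt{1 + \frac{1}{3}} = 12 \cdot 2 \left(-24\right) \frac{1}{-16} \sqrt{\frac{4}{3}} = 12 \cdot 2 \left(-24\right) \left(- \frac{1}{16}\right) \frac{2 \sqrt{3}}{3} = 12 \cdot 3 \frac{2 \sqrt{3}}{3} = 36 \frac{2 \sqrt{3}}{3} = 24 \sqrt{3}$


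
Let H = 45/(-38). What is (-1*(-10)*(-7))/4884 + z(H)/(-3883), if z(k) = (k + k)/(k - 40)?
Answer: -3871111/269814138 ≈ -0.014347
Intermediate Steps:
H = -45/38 (H = 45*(-1/38) = -45/38 ≈ -1.1842)
z(k) = 2*k/(-40 + k) (z(k) = (2*k)/(-40 + k) = 2*k/(-40 + k))
(-1*(-10)*(-7))/4884 + z(H)/(-3883) = (-1*(-10)*(-7))/4884 + (2*(-45/38)/(-40 - 45/38))/(-3883) = (10*(-7))*(1/4884) + (2*(-45/38)/(-1565/38))*(-1/3883) = -70*1/4884 + (2*(-45/38)*(-38/1565))*(-1/3883) = -35/2442 + (18/313)*(-1/3883) = -35/2442 - 18/1215379 = -3871111/269814138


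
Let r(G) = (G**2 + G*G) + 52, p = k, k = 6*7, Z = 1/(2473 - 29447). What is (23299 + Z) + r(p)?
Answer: 725034145/26974 ≈ 26879.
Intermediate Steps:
Z = -1/26974 (Z = 1/(-26974) = -1/26974 ≈ -3.7073e-5)
k = 42
p = 42
r(G) = 52 + 2*G**2 (r(G) = (G**2 + G**2) + 52 = 2*G**2 + 52 = 52 + 2*G**2)
(23299 + Z) + r(p) = (23299 - 1/26974) + (52 + 2*42**2) = 628467225/26974 + (52 + 2*1764) = 628467225/26974 + (52 + 3528) = 628467225/26974 + 3580 = 725034145/26974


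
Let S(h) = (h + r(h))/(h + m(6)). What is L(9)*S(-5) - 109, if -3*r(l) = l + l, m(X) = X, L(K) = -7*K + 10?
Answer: -62/3 ≈ -20.667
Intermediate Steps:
L(K) = 10 - 7*K
r(l) = -2*l/3 (r(l) = -(l + l)/3 = -2*l/3)
S(h) = h/(3*(6 + h)) (S(h) = (h - 2*h/3)/(h + 6) = (h/3)/(6 + h) = h/(3*(6 + h)))
L(9)*S(-5) - 109 = (10 - 7*9)*((⅓)*(-5)/(6 - 5)) - 109 = (10 - 63)*((⅓)*(-5)/1) - 109 = -53*(-5)/3 - 109 = -53*(-5/3) - 109 = 265/3 - 109 = -62/3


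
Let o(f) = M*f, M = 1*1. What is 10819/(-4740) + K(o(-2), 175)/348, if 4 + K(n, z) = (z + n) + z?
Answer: -177871/137460 ≈ -1.2940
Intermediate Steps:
M = 1
o(f) = f (o(f) = 1*f = f)
K(n, z) = -4 + n + 2*z (K(n, z) = -4 + ((z + n) + z) = -4 + ((n + z) + z) = -4 + (n + 2*z) = -4 + n + 2*z)
10819/(-4740) + K(o(-2), 175)/348 = 10819/(-4740) + (-4 - 2 + 2*175)/348 = 10819*(-1/4740) + (-4 - 2 + 350)*(1/348) = -10819/4740 + 344*(1/348) = -10819/4740 + 86/87 = -177871/137460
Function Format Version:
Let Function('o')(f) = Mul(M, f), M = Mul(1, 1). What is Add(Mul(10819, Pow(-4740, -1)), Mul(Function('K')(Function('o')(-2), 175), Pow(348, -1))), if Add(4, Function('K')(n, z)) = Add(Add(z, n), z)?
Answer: Rational(-177871, 137460) ≈ -1.2940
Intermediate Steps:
M = 1
Function('o')(f) = f (Function('o')(f) = Mul(1, f) = f)
Function('K')(n, z) = Add(-4, n, Mul(2, z)) (Function('K')(n, z) = Add(-4, Add(Add(z, n), z)) = Add(-4, Add(Add(n, z), z)) = Add(-4, Add(n, Mul(2, z))) = Add(-4, n, Mul(2, z)))
Add(Mul(10819, Pow(-4740, -1)), Mul(Function('K')(Function('o')(-2), 175), Pow(348, -1))) = Add(Mul(10819, Pow(-4740, -1)), Mul(Add(-4, -2, Mul(2, 175)), Pow(348, -1))) = Add(Mul(10819, Rational(-1, 4740)), Mul(Add(-4, -2, 350), Rational(1, 348))) = Add(Rational(-10819, 4740), Mul(344, Rational(1, 348))) = Add(Rational(-10819, 4740), Rational(86, 87)) = Rational(-177871, 137460)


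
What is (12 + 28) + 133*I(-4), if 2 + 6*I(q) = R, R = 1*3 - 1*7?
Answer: -93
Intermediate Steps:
R = -4 (R = 3 - 7 = -4)
I(q) = -1 (I(q) = -1/3 + (1/6)*(-4) = -1/3 - 2/3 = -1)
(12 + 28) + 133*I(-4) = (12 + 28) + 133*(-1) = 40 - 133 = -93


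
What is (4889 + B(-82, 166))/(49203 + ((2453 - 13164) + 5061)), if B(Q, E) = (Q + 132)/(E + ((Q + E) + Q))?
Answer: 410701/3658452 ≈ 0.11226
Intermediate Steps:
B(Q, E) = (132 + Q)/(2*E + 2*Q) (B(Q, E) = (132 + Q)/(E + ((E + Q) + Q)) = (132 + Q)/(E + (E + 2*Q)) = (132 + Q)/(2*E + 2*Q))
(4889 + B(-82, 166))/(49203 + ((2453 - 13164) + 5061)) = (4889 + (66 + (1/2)*(-82))/(166 - 82))/(49203 + ((2453 - 13164) + 5061)) = (4889 + (66 - 41)/84)/(49203 + (-10711 + 5061)) = (4889 + (1/84)*25)/(49203 - 5650) = (4889 + 25/84)/43553 = (410701/84)*(1/43553) = 410701/3658452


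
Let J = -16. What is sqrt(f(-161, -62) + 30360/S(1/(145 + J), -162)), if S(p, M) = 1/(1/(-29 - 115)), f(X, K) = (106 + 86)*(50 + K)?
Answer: I*sqrt(90534)/6 ≈ 50.148*I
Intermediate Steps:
f(X, K) = 9600 + 192*K (f(X, K) = 192*(50 + K) = 9600 + 192*K)
S(p, M) = -144 (S(p, M) = 1/(1/(-144)) = 1/(-1/144) = -144)
sqrt(f(-161, -62) + 30360/S(1/(145 + J), -162)) = sqrt((9600 + 192*(-62)) + 30360/(-144)) = sqrt((9600 - 11904) + 30360*(-1/144)) = sqrt(-2304 - 1265/6) = sqrt(-15089/6) = I*sqrt(90534)/6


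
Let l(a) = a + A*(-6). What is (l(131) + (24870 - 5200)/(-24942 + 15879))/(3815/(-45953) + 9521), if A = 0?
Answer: 53653941599/3965195707974 ≈ 0.013531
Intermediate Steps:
l(a) = a (l(a) = a + 0*(-6) = a + 0 = a)
(l(131) + (24870 - 5200)/(-24942 + 15879))/(3815/(-45953) + 9521) = (131 + (24870 - 5200)/(-24942 + 15879))/(3815/(-45953) + 9521) = (131 + 19670/(-9063))/(3815*(-1/45953) + 9521) = (131 + 19670*(-1/9063))/(-3815/45953 + 9521) = (131 - 19670/9063)/(437514698/45953) = (1167583/9063)*(45953/437514698) = 53653941599/3965195707974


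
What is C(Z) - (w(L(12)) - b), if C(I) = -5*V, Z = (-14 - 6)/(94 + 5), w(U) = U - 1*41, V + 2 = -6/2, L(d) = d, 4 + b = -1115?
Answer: -1065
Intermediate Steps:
b = -1119 (b = -4 - 1115 = -1119)
V = -5 (V = -2 - 6/2 = -2 - 6*½ = -2 - 3 = -5)
w(U) = -41 + U (w(U) = U - 41 = -41 + U)
Z = -20/99 ≈ -0.20202
C(I) = 25 (C(I) = -5*(-5) = 25)
C(Z) - (w(L(12)) - b) = 25 - ((-41 + 12) - 1*(-1119)) = 25 - (-29 + 1119) = 25 - 1*1090 = 25 - 1090 = -1065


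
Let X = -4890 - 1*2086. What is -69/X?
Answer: 69/6976 ≈ 0.0098910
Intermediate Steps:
X = -6976 (X = -4890 - 2086 = -6976)
-69/X = -69/(-6976) = -69*(-1/6976) = 69/6976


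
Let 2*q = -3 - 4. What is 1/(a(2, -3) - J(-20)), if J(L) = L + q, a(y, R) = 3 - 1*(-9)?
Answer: 2/71 ≈ 0.028169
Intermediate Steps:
q = -7/2 (q = (-3 - 4)/2 = (1/2)*(-7) = -7/2 ≈ -3.5000)
a(y, R) = 12 (a(y, R) = 3 + 9 = 12)
J(L) = -7/2 + L (J(L) = L - 7/2 = -7/2 + L)
1/(a(2, -3) - J(-20)) = 1/(12 - (-7/2 - 20)) = 1/(12 - 1*(-47/2)) = 1/(12 + 47/2) = 1/(71/2) = 2/71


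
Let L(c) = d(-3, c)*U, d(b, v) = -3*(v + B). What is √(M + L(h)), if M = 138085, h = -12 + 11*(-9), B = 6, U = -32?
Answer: √128005 ≈ 357.78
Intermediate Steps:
d(b, v) = -18 - 3*v (d(b, v) = -3*(v + 6) = -3*(6 + v) = -18 - 3*v)
h = -111 (h = -12 - 99 = -111)
L(c) = 576 + 96*c (L(c) = (-18 - 3*c)*(-32) = 576 + 96*c)
√(M + L(h)) = √(138085 + (576 + 96*(-111))) = √(138085 + (576 - 10656)) = √(138085 - 10080) = √128005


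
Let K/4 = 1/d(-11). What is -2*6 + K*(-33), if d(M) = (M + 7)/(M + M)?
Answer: -738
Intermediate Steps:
d(M) = (7 + M)/(2*M) (d(M) = (7 + M)/((2*M)) = (7 + M)*(1/(2*M)) = (7 + M)/(2*M))
K = 22 (K = 4/(((1/2)*(7 - 11)/(-11))) = 4/(((1/2)*(-1/11)*(-4))) = 4/(2/11) = 4*(11/2) = 22)
-2*6 + K*(-33) = -2*6 + 22*(-33) = -12 - 726 = -738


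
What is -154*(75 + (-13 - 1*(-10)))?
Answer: -11088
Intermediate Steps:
-154*(75 + (-13 - 1*(-10))) = -154*(75 + (-13 + 10)) = -154*(75 - 3) = -154*72 = -11088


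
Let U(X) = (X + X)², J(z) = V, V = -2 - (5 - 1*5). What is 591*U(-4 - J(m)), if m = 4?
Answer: 9456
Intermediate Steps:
V = -2 (V = -2 - (5 - 5) = -2 - 1*0 = -2 + 0 = -2)
J(z) = -2
U(X) = 4*X² (U(X) = (2*X)² = 4*X²)
591*U(-4 - J(m)) = 591*(4*(-4 - 1*(-2))²) = 591*(4*(-4 + 2)²) = 591*(4*(-2)²) = 591*(4*4) = 591*16 = 9456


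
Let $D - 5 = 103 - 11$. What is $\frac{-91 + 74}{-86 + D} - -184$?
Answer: $\frac{2007}{11} \approx 182.45$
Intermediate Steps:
$D = 97$ ($D = 5 + \left(103 - 11\right) = 5 + 92 = 97$)
$\frac{-91 + 74}{-86 + D} - -184 = \frac{-91 + 74}{-86 + 97} - -184 = - \frac{17}{11} + 184 = \frac{2007}{11}$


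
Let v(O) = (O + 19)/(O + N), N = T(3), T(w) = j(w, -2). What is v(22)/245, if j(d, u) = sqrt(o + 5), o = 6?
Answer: 82/10535 - 41*sqrt(11)/115885 ≈ 0.0066102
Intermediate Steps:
j(d, u) = sqrt(11) (j(d, u) = sqrt(6 + 5) = sqrt(11))
T(w) = sqrt(11)
N = sqrt(11) ≈ 3.3166
v(O) = (19 + O)/(O + sqrt(11)) (v(O) = (O + 19)/(O + sqrt(11)) = (19 + O)/(O + sqrt(11)))
v(22)/245 = ((19 + 22)/(22 + sqrt(11)))/245 = (41/(22 + sqrt(11)))*(1/245) = 41/(245*(22 + sqrt(11)))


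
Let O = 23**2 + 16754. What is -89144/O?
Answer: -89144/17283 ≈ -5.1579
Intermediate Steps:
O = 17283 (O = 529 + 16754 = 17283)
-89144/O = -89144/17283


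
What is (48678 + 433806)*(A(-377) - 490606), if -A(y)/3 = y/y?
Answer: -236710992756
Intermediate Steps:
A(y) = -3 (A(y) = -3*y/y = -3*1 = -3)
(48678 + 433806)*(A(-377) - 490606) = (48678 + 433806)*(-3 - 490606) = 482484*(-490609) = -236710992756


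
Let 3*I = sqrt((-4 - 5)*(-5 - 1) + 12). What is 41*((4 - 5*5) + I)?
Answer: -861 + 41*sqrt(66)/3 ≈ -749.97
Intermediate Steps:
I = sqrt(66)/3 (I = sqrt((-4 - 5)*(-5 - 1) + 12)/3 = sqrt(-9*(-6) + 12)/3 = sqrt(54 + 12)/3 = sqrt(66)/3 ≈ 2.7080)
41*((4 - 5*5) + I) = 41*((4 - 5*5) + sqrt(66)/3) = 41*((4 - 25) + sqrt(66)/3) = 41*(-21 + sqrt(66)/3) = -861 + 41*sqrt(66)/3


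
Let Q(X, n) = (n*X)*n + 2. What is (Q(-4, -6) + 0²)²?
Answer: 20164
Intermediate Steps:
Q(X, n) = 2 + X*n² (Q(X, n) = (X*n)*n + 2 = X*n² + 2 = 2 + X*n²)
(Q(-4, -6) + 0²)² = ((2 - 4*(-6)²) + 0²)² = ((2 - 4*36) + 0)² = ((2 - 144) + 0)² = (-142 + 0)² = (-142)² = 20164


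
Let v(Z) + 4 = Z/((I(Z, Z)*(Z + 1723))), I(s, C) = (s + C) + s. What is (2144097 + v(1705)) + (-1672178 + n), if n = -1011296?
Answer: -5546994203/10284 ≈ -5.3938e+5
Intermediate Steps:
I(s, C) = C + 2*s (I(s, C) = (C + s) + s = C + 2*s)
v(Z) = -4 + 1/(3*(1723 + Z)) (v(Z) = -4 + Z/(((Z + 2*Z)*(Z + 1723))) = -4 + Z/(((3*Z)*(1723 + Z))) = -4 + Z/((3*Z*(1723 + Z))) = -4 + Z*(1/(3*Z*(1723 + Z))) = -4 + 1/(3*(1723 + Z)))
(2144097 + v(1705)) + (-1672178 + n) = (2144097 + (-20675 - 12*1705)/(3*(1723 + 1705))) + (-1672178 - 1011296) = (2144097 + (1/3)*(-20675 - 20460)/3428) - 2683474 = (2144097 + (1/3)*(1/3428)*(-41135)) - 2683474 = (2144097 - 41135/10284) - 2683474 = 22049852413/10284 - 2683474 = -5546994203/10284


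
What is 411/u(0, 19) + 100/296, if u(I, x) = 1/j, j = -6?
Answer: -182459/74 ≈ -2465.7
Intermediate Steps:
u(I, x) = -1/6 (u(I, x) = 1/(-6) = -1/6)
411/u(0, 19) + 100/296 = 411/(-1/6) + 100/296 = 411*(-6) + 100*(1/296) = -2466 + 25/74 = -182459/74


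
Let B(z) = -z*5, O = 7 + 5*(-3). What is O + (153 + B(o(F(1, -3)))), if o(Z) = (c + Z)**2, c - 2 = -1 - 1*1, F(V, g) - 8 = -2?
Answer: -35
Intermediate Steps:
F(V, g) = 6 (F(V, g) = 8 - 2 = 6)
c = 0 (c = 2 + (-1 - 1*1) = 2 + (-1 - 1) = 2 - 2 = 0)
O = -8 (O = 7 - 15 = -8)
o(Z) = Z**2 (o(Z) = (0 + Z)**2 = Z**2)
B(z) = -5*z
O + (153 + B(o(F(1, -3)))) = -8 + (153 - 5*6**2) = -8 + (153 - 5*36) = -8 + (153 - 180) = -8 - 27 = -35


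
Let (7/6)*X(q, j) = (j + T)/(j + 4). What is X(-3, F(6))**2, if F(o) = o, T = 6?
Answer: 1296/1225 ≈ 1.0580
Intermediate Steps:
X(q, j) = 6*(6 + j)/(7*(4 + j)) (X(q, j) = 6*((j + 6)/(j + 4))/7 = 6*((6 + j)/(4 + j))/7 = 6*(6 + j)/(7*(4 + j)))
X(-3, F(6))**2 = (6*(6 + 6)/(7*(4 + 6)))**2 = ((6/7)*12/10)**2 = ((6/7)*(1/10)*12)**2 = (36/35)**2 = 1296/1225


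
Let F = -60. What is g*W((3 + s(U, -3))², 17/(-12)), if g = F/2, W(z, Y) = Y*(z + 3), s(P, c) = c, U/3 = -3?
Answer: 255/2 ≈ 127.50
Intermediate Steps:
U = -9 (U = 3*(-3) = -9)
W(z, Y) = Y*(3 + z)
g = -30 (g = -60/2 = -60*½ = -30)
g*W((3 + s(U, -3))², 17/(-12)) = -30*17/(-12)*(3 + (3 - 3)²) = -30*17*(-1/12)*(3 + 0²) = -(-85)*(3 + 0)/2 = -(-85)*3/2 = -30*(-17/4) = 255/2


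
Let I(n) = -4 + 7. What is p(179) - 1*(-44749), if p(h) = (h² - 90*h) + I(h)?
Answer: 60683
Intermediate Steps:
I(n) = 3
p(h) = 3 + h² - 90*h (p(h) = (h² - 90*h) + 3 = 3 + h² - 90*h)
p(179) - 1*(-44749) = (3 + 179² - 90*179) - 1*(-44749) = (3 + 32041 - 16110) + 44749 = 15934 + 44749 = 60683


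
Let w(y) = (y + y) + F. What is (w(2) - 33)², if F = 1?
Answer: 784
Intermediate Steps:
w(y) = 1 + 2*y (w(y) = (y + y) + 1 = 2*y + 1 = 1 + 2*y)
(w(2) - 33)² = ((1 + 2*2) - 33)² = ((1 + 4) - 33)² = (5 - 33)² = (-28)² = 784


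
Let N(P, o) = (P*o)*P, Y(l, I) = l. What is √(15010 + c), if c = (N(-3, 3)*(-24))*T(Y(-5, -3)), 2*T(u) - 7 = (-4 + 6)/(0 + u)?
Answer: √321790/5 ≈ 113.45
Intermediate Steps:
N(P, o) = o*P²
T(u) = 7/2 + 1/u (T(u) = 7/2 + ((-4 + 6)/(0 + u))/2 = 7/2 + (2/u)/2 = 7/2 + 1/u)
c = -10692/5 (c = ((3*(-3)²)*(-24))*(7/2 + 1/(-5)) = ((3*9)*(-24))*(7/2 - ⅕) = (27*(-24))*(33/10) = -648*33/10 = -10692/5 ≈ -2138.4)
√(15010 + c) = √(15010 - 10692/5) = √(64358/5) = √321790/5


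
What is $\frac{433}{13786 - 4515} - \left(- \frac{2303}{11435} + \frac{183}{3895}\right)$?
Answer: $\frac{16609514381}{82584816415} \approx 0.20112$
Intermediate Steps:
$\frac{433}{13786 - 4515} - \left(- \frac{2303}{11435} + \frac{183}{3895}\right) = \frac{433}{9271} - - \frac{1375516}{8907865} = 433 \cdot \frac{1}{9271} + \left(\frac{2303}{11435} - \frac{183}{3895}\right) = \frac{433}{9271} + \frac{1375516}{8907865} = \frac{16609514381}{82584816415}$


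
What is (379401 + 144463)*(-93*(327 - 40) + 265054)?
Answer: 124869794632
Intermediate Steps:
(379401 + 144463)*(-93*(327 - 40) + 265054) = 523864*(-93*287 + 265054) = 523864*(-26691 + 265054) = 523864*238363 = 124869794632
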